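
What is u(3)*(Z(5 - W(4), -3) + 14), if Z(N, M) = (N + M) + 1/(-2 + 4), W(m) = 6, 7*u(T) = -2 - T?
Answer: -15/2 ≈ -7.5000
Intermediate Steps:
u(T) = -2/7 - T/7 (u(T) = (-2 - T)/7 = -2/7 - T/7)
Z(N, M) = ½ + M + N (Z(N, M) = (M + N) + 1/2 = (M + N) + ½ = ½ + M + N)
u(3)*(Z(5 - W(4), -3) + 14) = (-2/7 - ⅐*3)*((½ - 3 + (5 - 1*6)) + 14) = (-2/7 - 3/7)*((½ - 3 + (5 - 6)) + 14) = -5*((½ - 3 - 1) + 14)/7 = -5*(-7/2 + 14)/7 = -5/7*21/2 = -15/2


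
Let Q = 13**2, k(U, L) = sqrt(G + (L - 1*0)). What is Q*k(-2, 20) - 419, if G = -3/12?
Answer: -419 + 169*sqrt(79)/2 ≈ 332.05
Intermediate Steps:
G = -1/4 (G = -3*1/12 = -1/4 ≈ -0.25000)
k(U, L) = sqrt(-1/4 + L) (k(U, L) = sqrt(-1/4 + (L - 1*0)) = sqrt(-1/4 + (L + 0)) = sqrt(-1/4 + L))
Q = 169
Q*k(-2, 20) - 419 = 169*(sqrt(-1 + 4*20)/2) - 419 = 169*(sqrt(-1 + 80)/2) - 419 = 169*(sqrt(79)/2) - 419 = 169*sqrt(79)/2 - 419 = -419 + 169*sqrt(79)/2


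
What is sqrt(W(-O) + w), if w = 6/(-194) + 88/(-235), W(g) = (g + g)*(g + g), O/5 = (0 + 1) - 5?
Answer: sqrt(831168591405)/22795 ≈ 39.995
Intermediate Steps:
O = -20 (O = 5*((0 + 1) - 5) = 5*(1 - 5) = 5*(-4) = -20)
W(g) = 4*g**2 (W(g) = (2*g)*(2*g) = 4*g**2)
w = -9241/22795 (w = 6*(-1/194) + 88*(-1/235) = -3/97 - 88/235 = -9241/22795 ≈ -0.40540)
sqrt(W(-O) + w) = sqrt(4*(-1*(-20))**2 - 9241/22795) = sqrt(4*20**2 - 9241/22795) = sqrt(4*400 - 9241/22795) = sqrt(1600 - 9241/22795) = sqrt(36462759/22795) = sqrt(831168591405)/22795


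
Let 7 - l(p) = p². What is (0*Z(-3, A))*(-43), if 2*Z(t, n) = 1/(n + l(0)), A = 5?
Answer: 0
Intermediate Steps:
l(p) = 7 - p²
Z(t, n) = 1/(2*(7 + n)) (Z(t, n) = 1/(2*(n + (7 - 1*0²))) = 1/(2*(n + (7 - 1*0))) = 1/(2*(n + (7 + 0))) = 1/(2*(n + 7)) = 1/(2*(7 + n)))
(0*Z(-3, A))*(-43) = (0*(1/(2*(7 + 5))))*(-43) = (0*((½)/12))*(-43) = (0*((½)*(1/12)))*(-43) = (0*(1/24))*(-43) = 0*(-43) = 0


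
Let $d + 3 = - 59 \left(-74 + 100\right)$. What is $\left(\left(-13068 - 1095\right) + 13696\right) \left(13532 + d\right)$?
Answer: $-5601665$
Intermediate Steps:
$d = -1537$ ($d = -3 - 59 \left(-74 + 100\right) = -3 - 1534 = -1537$)
$\left(\left(-13068 - 1095\right) + 13696\right) \left(13532 + d\right) = \left(\left(-13068 - 1095\right) + 13696\right) \left(13532 - 1537\right) = \left(\left(-13068 - 1095\right) + 13696\right) 11995 = \left(-14163 + 13696\right) 11995 = \left(-467\right) 11995 = -5601665$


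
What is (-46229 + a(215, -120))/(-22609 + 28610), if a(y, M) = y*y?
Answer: -4/6001 ≈ -0.00066656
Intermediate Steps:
a(y, M) = y²
(-46229 + a(215, -120))/(-22609 + 28610) = (-46229 + 215²)/(-22609 + 28610) = (-46229 + 46225)/6001 = -4*1/6001 = -4/6001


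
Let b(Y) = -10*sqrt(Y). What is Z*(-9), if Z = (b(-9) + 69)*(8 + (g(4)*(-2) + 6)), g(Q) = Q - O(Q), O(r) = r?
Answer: -8694 + 3780*I ≈ -8694.0 + 3780.0*I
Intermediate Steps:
g(Q) = 0 (g(Q) = Q - Q = 0)
Z = 966 - 420*I (Z = (-30*I + 69)*(8 + (0*(-2) + 6)) = (-30*I + 69)*(8 + (0 + 6)) = (-30*I + 69)*(8 + 6) = (69 - 30*I)*14 = 966 - 420*I ≈ 966.0 - 420.0*I)
Z*(-9) = (966 - 420*I)*(-9) = -8694 + 3780*I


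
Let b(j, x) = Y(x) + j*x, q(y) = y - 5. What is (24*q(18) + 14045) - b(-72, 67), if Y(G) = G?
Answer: 19114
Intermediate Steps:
q(y) = -5 + y
b(j, x) = x + j*x
(24*q(18) + 14045) - b(-72, 67) = (24*(-5 + 18) + 14045) - 67*(1 - 72) = (24*13 + 14045) - 67*(-71) = (312 + 14045) - 1*(-4757) = 14357 + 4757 = 19114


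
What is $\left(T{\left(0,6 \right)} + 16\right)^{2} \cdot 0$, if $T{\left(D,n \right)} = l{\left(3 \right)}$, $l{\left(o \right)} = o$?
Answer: $0$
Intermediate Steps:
$T{\left(D,n \right)} = 3$
$\left(T{\left(0,6 \right)} + 16\right)^{2} \cdot 0 = \left(3 + 16\right)^{2} \cdot 0 = 19^{2} \cdot 0 = 361 \cdot 0 = 0$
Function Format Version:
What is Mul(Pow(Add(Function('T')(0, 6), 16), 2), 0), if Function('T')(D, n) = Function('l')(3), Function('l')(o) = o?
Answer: 0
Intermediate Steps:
Function('T')(D, n) = 3
Mul(Pow(Add(Function('T')(0, 6), 16), 2), 0) = Mul(Pow(Add(3, 16), 2), 0) = Mul(Pow(19, 2), 0) = Mul(361, 0) = 0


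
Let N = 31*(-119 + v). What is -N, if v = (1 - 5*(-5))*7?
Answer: -1953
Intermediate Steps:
v = 182 (v = (1 + 25)*7 = 26*7 = 182)
N = 1953 (N = 31*(-119 + 182) = 31*63 = 1953)
-N = -1*1953 = -1953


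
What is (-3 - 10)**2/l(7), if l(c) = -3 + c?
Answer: 169/4 ≈ 42.250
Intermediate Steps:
(-3 - 10)**2/l(7) = (-3 - 10)**2/(-3 + 7) = (-13)**2/4 = 169*(1/4) = 169/4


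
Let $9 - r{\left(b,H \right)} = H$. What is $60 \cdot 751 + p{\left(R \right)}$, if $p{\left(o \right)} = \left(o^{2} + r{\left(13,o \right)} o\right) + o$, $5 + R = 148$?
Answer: $46490$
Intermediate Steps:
$R = 143$ ($R = -5 + 148 = 143$)
$r{\left(b,H \right)} = 9 - H$
$p{\left(o \right)} = o + o^{2} + o \left(9 - o\right)$ ($p{\left(o \right)} = \left(o^{2} + \left(9 - o\right) o\right) + o = \left(o^{2} + o \left(9 - o\right)\right) + o = o + o^{2} + o \left(9 - o\right)$)
$60 \cdot 751 + p{\left(R \right)} = 60 \cdot 751 + 10 \cdot 143 = 45060 + 1430 = 46490$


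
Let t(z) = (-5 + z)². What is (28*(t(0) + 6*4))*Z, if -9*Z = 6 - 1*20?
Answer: 19208/9 ≈ 2134.2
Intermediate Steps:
Z = 14/9 (Z = -(6 - 1*20)/9 = -(6 - 20)/9 = -⅑*(-14) = 14/9 ≈ 1.5556)
(28*(t(0) + 6*4))*Z = (28*((-5 + 0)² + 6*4))*(14/9) = (28*((-5)² + 24))*(14/9) = (28*(25 + 24))*(14/9) = (28*49)*(14/9) = 1372*(14/9) = 19208/9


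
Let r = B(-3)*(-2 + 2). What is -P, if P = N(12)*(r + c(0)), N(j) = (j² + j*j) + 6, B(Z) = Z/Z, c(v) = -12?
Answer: 3528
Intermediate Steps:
B(Z) = 1
N(j) = 6 + 2*j² (N(j) = (j² + j²) + 6 = 2*j² + 6 = 6 + 2*j²)
r = 0 (r = 1*(-2 + 2) = 1*0 = 0)
P = -3528 (P = (6 + 2*12²)*(0 - 12) = (6 + 2*144)*(-12) = (6 + 288)*(-12) = 294*(-12) = -3528)
-P = -1*(-3528) = 3528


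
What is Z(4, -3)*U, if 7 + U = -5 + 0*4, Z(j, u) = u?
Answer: 36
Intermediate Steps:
U = -12 (U = -7 + (-5 + 0*4) = -7 + (-5 + 0) = -7 - 5 = -12)
Z(4, -3)*U = -3*(-12) = 36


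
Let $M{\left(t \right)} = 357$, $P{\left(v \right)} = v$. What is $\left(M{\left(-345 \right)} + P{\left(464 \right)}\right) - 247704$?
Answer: $-246883$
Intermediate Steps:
$\left(M{\left(-345 \right)} + P{\left(464 \right)}\right) - 247704 = \left(357 + 464\right) - 247704 = 821 - 247704 = -246883$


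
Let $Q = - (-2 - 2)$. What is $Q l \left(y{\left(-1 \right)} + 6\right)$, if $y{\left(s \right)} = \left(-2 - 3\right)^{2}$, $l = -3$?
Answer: $-372$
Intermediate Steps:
$y{\left(s \right)} = 25$ ($y{\left(s \right)} = \left(-5\right)^{2} = 25$)
$Q = 4$ ($Q = \left(-1\right) \left(-4\right) = 4$)
$Q l \left(y{\left(-1 \right)} + 6\right) = 4 \left(- 3 \left(25 + 6\right)\right) = 4 \left(\left(-3\right) 31\right) = 4 \left(-93\right) = -372$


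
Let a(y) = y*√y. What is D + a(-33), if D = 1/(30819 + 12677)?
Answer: 1/43496 - 33*I*√33 ≈ 2.2991e-5 - 189.57*I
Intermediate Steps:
a(y) = y^(3/2)
D = 1/43496 ≈ 2.2991e-5
D + a(-33) = 1/43496 + (-33)^(3/2) = 1/43496 - 33*I*√33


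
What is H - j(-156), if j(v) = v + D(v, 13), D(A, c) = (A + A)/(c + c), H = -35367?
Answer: -35199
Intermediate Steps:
D(A, c) = A/c (D(A, c) = (2*A)/((2*c)) = (2*A)*(1/(2*c)) = A/c)
j(v) = 14*v/13 (j(v) = v + v/13 = 14*v/13)
H - j(-156) = -35367 - 14*(-156)/13 = -35367 - 1*(-168) = -35367 + 168 = -35199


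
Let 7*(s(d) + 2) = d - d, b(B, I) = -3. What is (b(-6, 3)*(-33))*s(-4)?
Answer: -198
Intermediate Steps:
s(d) = -2 (s(d) = -2 + (d - d)/7 = -2 + (⅐)*0 = -2 + 0 = -2)
(b(-6, 3)*(-33))*s(-4) = -3*(-33)*(-2) = 99*(-2) = -198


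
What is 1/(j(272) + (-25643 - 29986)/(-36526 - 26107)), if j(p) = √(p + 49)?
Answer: -1161403719/418717989176 + 3922892689*√321/1256153967528 ≈ 0.053178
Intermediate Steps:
j(p) = √(49 + p)
1/(j(272) + (-25643 - 29986)/(-36526 - 26107)) = 1/(√(49 + 272) + (-25643 - 29986)/(-36526 - 26107)) = 1/(√321 - 55629/(-62633)) = 1/(√321 - 55629*(-1/62633)) = 1/(√321 + 55629/62633) = 1/(55629/62633 + √321)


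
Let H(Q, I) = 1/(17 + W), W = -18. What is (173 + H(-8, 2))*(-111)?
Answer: -19092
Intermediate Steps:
H(Q, I) = -1 (H(Q, I) = 1/(17 - 18) = 1/(-1) = -1)
(173 + H(-8, 2))*(-111) = (173 - 1)*(-111) = 172*(-111) = -19092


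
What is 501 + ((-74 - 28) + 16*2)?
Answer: 431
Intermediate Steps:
501 + ((-74 - 28) + 16*2) = 501 + (-102 + 32) = 501 - 70 = 431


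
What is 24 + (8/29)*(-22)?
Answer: 520/29 ≈ 17.931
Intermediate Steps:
24 + (8/29)*(-22) = 24 - 176/29 = 520/29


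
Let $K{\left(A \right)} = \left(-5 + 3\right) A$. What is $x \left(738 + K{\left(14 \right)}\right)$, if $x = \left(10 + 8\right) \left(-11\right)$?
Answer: $-140580$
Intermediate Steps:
$K{\left(A \right)} = - 2 A$
$x = -198$ ($x = 18 \left(-11\right) = -198$)
$x \left(738 + K{\left(14 \right)}\right) = - 198 \left(738 - 28\right) = \left(-198\right) 710 = -140580$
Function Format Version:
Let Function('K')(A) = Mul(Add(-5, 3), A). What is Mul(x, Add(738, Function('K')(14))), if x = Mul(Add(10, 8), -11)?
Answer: -140580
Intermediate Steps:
Function('K')(A) = Mul(-2, A)
x = -198 (x = Mul(18, -11) = -198)
Mul(x, Add(738, Function('K')(14))) = Mul(-198, Add(738, Mul(-2, 14))) = Mul(-198, Add(738, -28)) = Mul(-198, 710) = -140580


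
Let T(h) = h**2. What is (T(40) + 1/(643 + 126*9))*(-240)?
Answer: -682368240/1777 ≈ -3.8400e+5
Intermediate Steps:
(T(40) + 1/(643 + 126*9))*(-240) = (40**2 + 1/(643 + 126*9))*(-240) = (1600 + 1/(643 + 1134))*(-240) = (1600 + 1/1777)*(-240) = (2843201/1777)*(-240) = -682368240/1777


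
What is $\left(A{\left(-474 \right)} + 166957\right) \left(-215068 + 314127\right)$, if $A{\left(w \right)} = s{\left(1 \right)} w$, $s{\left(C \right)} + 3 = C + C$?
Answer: $16585547429$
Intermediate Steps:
$s{\left(C \right)} = -3 + 2 C$ ($s{\left(C \right)} = -3 + \left(C + C\right) = -3 + 2 C$)
$A{\left(w \right)} = - w$ ($A{\left(w \right)} = \left(-3 + 2 \cdot 1\right) w = \left(-3 + 2\right) w = - w$)
$\left(A{\left(-474 \right)} + 166957\right) \left(-215068 + 314127\right) = \left(\left(-1\right) \left(-474\right) + 166957\right) \left(-215068 + 314127\right) = \left(474 + 166957\right) 99059 = 167431 \cdot 99059 = 16585547429$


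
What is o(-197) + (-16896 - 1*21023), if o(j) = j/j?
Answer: -37918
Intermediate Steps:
o(j) = 1
o(-197) + (-16896 - 1*21023) = 1 + (-16896 - 1*21023) = 1 + (-16896 - 21023) = 1 - 37919 = -37918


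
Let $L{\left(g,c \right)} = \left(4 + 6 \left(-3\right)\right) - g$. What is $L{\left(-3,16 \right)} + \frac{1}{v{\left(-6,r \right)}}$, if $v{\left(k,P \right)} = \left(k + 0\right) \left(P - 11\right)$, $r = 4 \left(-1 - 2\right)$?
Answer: $- \frac{1517}{138} \approx -10.993$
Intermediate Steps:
$r = -12$ ($r = 4 \left(-3\right) = -12$)
$L{\left(g,c \right)} = -14 - g$ ($L{\left(g,c \right)} = \left(4 - 18\right) - g = -14 - g$)
$v{\left(k,P \right)} = k \left(-11 + P\right)$
$L{\left(-3,16 \right)} + \frac{1}{v{\left(-6,r \right)}} = \left(-14 - -3\right) + \frac{1}{\left(-6\right) \left(-11 - 12\right)} = \left(-14 + 3\right) + \frac{1}{\left(-6\right) \left(-23\right)} = -11 + \frac{1}{138} = - \frac{1517}{138}$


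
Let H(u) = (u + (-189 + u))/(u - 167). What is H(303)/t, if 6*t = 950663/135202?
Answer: 84568851/32322542 ≈ 2.6164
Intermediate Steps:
t = 950663/811212 (t = (950663/135202)/6 = (950663*(1/135202))/6 = (1/6)*(950663/135202) = 950663/811212 ≈ 1.1719)
H(u) = (-189 + 2*u)/(-167 + u)
H(303)/t = ((-189 + 2*303)/(-167 + 303))/(950663/811212) = ((-189 + 606)/136)*(811212/950663) = ((1/136)*417)*(811212/950663) = (417/136)*(811212/950663) = 84568851/32322542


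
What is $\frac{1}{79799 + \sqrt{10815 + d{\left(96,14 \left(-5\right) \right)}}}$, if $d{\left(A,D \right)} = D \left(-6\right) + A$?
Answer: $\frac{79799}{6367869070} - \frac{3 \sqrt{1259}}{6367869070} \approx 1.2515 \cdot 10^{-5}$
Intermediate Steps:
$d{\left(A,D \right)} = A - 6 D$ ($d{\left(A,D \right)} = - 6 D + A = A - 6 D$)
$\frac{1}{79799 + \sqrt{10815 + d{\left(96,14 \left(-5\right) \right)}}} = \frac{1}{79799 + \sqrt{10815 - \left(-96 + 6 \cdot 14 \left(-5\right)\right)}} = \frac{1}{79799 + \sqrt{10815 + \left(96 - -420\right)}} = \frac{1}{79799 + \sqrt{10815 + \left(96 + 420\right)}} = \frac{1}{79799 + \sqrt{10815 + 516}} = \frac{1}{79799 + \sqrt{11331}} = \frac{1}{79799 + 3 \sqrt{1259}}$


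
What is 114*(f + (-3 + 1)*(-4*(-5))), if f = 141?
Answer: 11514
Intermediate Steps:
114*(f + (-3 + 1)*(-4*(-5))) = 114*(141 + (-3 + 1)*(-4*(-5))) = 114*(141 - 2*20) = 114*(141 - 40) = 114*101 = 11514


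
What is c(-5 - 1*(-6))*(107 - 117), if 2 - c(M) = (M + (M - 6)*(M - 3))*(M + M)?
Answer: 200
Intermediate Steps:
c(M) = 2 - 2*M*(M + (-6 + M)*(-3 + M)) (c(M) = 2 - (M + (M - 6)*(M - 3))*(M + M) = 2 - (M + (-6 + M)*(-3 + M))*2*M = 2 - 2*M*(M + (-6 + M)*(-3 + M)))
c(-5 - 1*(-6))*(107 - 117) = (2 - 36*(-5 - 1*(-6)) - 2*(-5 - 1*(-6))³ + 16*(-5 - 1*(-6))²)*(107 - 117) = (2 - 36*(-5 + 6) - 2*(-5 + 6)³ + 16*(-5 + 6)²)*(-10) = (2 - 36*1 - 2*1³ + 16*1²)*(-10) = (2 - 36 - 2*1 + 16*1)*(-10) = (2 - 36 - 2 + 16)*(-10) = -20*(-10) = 200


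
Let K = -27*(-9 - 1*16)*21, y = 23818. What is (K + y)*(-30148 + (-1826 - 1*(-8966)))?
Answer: -874142944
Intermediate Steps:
K = 14175 (K = -27*(-9 - 16)*21 = -27*(-25)*21 = 675*21 = 14175)
(K + y)*(-30148 + (-1826 - 1*(-8966))) = (14175 + 23818)*(-30148 + (-1826 - 1*(-8966))) = 37993*(-30148 + (-1826 + 8966)) = 37993*(-30148 + 7140) = 37993*(-23008) = -874142944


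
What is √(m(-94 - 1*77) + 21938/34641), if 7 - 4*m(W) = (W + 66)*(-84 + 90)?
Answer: √85271011581/23094 ≈ 12.645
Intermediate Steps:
m(W) = -389/4 - 3*W/2 (m(W) = 7/4 - (W + 66)*(-84 + 90)/4 = 7/4 - (66 + W)*6/4 = 7/4 - (396 + 6*W)/4 = 7/4 + (-99 - 3*W/2) = -389/4 - 3*W/2)
√(m(-94 - 1*77) + 21938/34641) = √((-389/4 - 3*(-94 - 1*77)/2) + 21938/34641) = √((-389/4 - 3*(-94 - 77)/2) + 21938*(1/34641)) = √((-389/4 - 3/2*(-171)) + 21938/34641) = √((-389/4 + 513/2) + 21938/34641) = √(637/4 + 21938/34641) = √(22154069/138564) = √85271011581/23094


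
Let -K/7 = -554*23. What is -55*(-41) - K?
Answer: -86939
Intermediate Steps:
K = 89194 (K = -(-3878)*23 = -7*(-12742) = 89194)
-55*(-41) - K = -55*(-41) - 1*89194 = 2255 - 89194 = -86939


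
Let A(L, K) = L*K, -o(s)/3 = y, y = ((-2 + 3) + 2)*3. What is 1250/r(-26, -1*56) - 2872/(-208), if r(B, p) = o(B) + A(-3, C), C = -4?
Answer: -5423/78 ≈ -69.526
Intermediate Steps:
y = 9 (y = (1 + 2)*3 = 3*3 = 9)
o(s) = -27 (o(s) = -3*9 = -27)
A(L, K) = K*L
r(B, p) = -15 (r(B, p) = -27 - 4*(-3) = -27 + 12 = -15)
1250/r(-26, -1*56) - 2872/(-208) = 1250/(-15) - 2872/(-208) = 1250*(-1/15) - 2872*(-1/208) = -250/3 + 359/26 = -5423/78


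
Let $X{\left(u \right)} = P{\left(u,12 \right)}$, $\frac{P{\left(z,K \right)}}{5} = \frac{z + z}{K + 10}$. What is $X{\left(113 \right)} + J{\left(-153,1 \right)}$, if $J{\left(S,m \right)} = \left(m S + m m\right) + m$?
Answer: $- \frac{1096}{11} \approx -99.636$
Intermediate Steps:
$P{\left(z,K \right)} = \frac{10 z}{10 + K}$ ($P{\left(z,K \right)} = 5 \frac{z + z}{K + 10} = 5 \frac{2 z}{10 + K} = \frac{10 z}{10 + K}$)
$X{\left(u \right)} = \frac{5 u}{11}$ ($X{\left(u \right)} = \frac{10 u}{10 + 12} = \frac{10 u}{22} = 10 u \frac{1}{22} = \frac{5 u}{11}$)
$J{\left(S,m \right)} = m + m^{2} + S m$ ($J{\left(S,m \right)} = \left(S m + m^{2}\right) + m = \left(m^{2} + S m\right) + m = m + m^{2} + S m$)
$X{\left(113 \right)} + J{\left(-153,1 \right)} = \frac{5}{11} \cdot 113 + 1 \left(1 - 153 + 1\right) = \frac{565}{11} + 1 \left(-151\right) = \frac{565}{11} - 151 = - \frac{1096}{11}$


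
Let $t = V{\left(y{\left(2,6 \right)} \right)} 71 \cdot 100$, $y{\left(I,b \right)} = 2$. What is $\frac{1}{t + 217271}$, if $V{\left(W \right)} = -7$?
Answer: $\frac{1}{167571} \approx 5.9676 \cdot 10^{-6}$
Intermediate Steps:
$t = -49700$ ($t = \left(-7\right) 71 \cdot 100 = \left(-497\right) 100 = -49700$)
$\frac{1}{t + 217271} = \frac{1}{-49700 + 217271} = \frac{1}{167571}$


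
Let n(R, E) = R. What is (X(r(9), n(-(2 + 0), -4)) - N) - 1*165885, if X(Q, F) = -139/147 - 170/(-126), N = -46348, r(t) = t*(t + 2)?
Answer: -52715639/441 ≈ -1.1954e+5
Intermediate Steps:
r(t) = t*(2 + t)
X(Q, F) = 178/441 (X(Q, F) = -139*1/147 - 170*(-1/126) = -139/147 + 85/63 = 178/441)
(X(r(9), n(-(2 + 0), -4)) - N) - 1*165885 = (178/441 - 1*(-46348)) - 1*165885 = (178/441 + 46348) - 165885 = 20439646/441 - 165885 = -52715639/441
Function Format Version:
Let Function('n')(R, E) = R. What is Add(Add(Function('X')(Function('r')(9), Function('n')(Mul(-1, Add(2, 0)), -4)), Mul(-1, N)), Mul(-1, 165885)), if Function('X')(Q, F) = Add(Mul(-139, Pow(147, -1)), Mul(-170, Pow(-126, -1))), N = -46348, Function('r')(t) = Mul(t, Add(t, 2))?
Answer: Rational(-52715639, 441) ≈ -1.1954e+5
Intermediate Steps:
Function('r')(t) = Mul(t, Add(2, t))
Function('X')(Q, F) = Rational(178, 441) (Function('X')(Q, F) = Add(Mul(-139, Rational(1, 147)), Mul(-170, Rational(-1, 126))) = Add(Rational(-139, 147), Rational(85, 63)) = Rational(178, 441))
Add(Add(Function('X')(Function('r')(9), Function('n')(Mul(-1, Add(2, 0)), -4)), Mul(-1, N)), Mul(-1, 165885)) = Add(Add(Rational(178, 441), Mul(-1, -46348)), Mul(-1, 165885)) = Add(Add(Rational(178, 441), 46348), -165885) = Add(Rational(20439646, 441), -165885) = Rational(-52715639, 441)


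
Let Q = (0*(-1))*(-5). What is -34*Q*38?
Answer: 0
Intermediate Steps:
Q = 0 (Q = 0*(-5) = 0)
-34*Q*38 = -34*0*38 = 0*38 = 0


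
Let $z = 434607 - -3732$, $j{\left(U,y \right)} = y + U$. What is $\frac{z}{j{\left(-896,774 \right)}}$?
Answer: $- \frac{438339}{122} \approx -3592.9$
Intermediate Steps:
$j{\left(U,y \right)} = U + y$
$z = 438339$ ($z = 434607 + 3732 = 438339$)
$\frac{z}{j{\left(-896,774 \right)}} = \frac{438339}{-896 + 774} = \frac{438339}{-122} = 438339 \left(- \frac{1}{122}\right) = - \frac{438339}{122}$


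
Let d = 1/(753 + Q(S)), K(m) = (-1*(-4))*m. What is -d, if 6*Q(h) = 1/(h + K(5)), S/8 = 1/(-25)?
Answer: -2952/2222881 ≈ -0.0013280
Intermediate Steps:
K(m) = 4*m
S = -8/25 (S = 8/(-25) = 8*(-1/25) = -8/25 ≈ -0.32000)
Q(h) = 1/(6*(20 + h)) (Q(h) = 1/(6*(h + 4*5)) = 1/(6*(h + 20)) = 1/(6*(20 + h)))
d = 2952/2222881 (d = 1/(753 + 1/(6*(20 - 8/25))) = 1/(753 + 1/(6*(492/25))) = 1/(753 + (⅙)*(25/492)) = 1/(753 + 25/2952) = 1/(2222881/2952) = 2952/2222881 ≈ 0.0013280)
-d = -1*2952/2222881 = -2952/2222881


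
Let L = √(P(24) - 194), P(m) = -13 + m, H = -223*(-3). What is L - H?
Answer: -669 + I*√183 ≈ -669.0 + 13.528*I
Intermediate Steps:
H = 669
L = I*√183 (L = √((-13 + 24) - 194) = √(11 - 194) = √(-183) = I*√183 ≈ 13.528*I)
L - H = I*√183 - 1*669 = I*√183 - 669 = -669 + I*√183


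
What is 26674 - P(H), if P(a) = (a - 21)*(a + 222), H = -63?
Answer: 40030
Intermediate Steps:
P(a) = (-21 + a)*(222 + a)
26674 - P(H) = 26674 - (-4662 + (-63)² + 201*(-63)) = 26674 - (-4662 + 3969 - 12663) = 26674 - 1*(-13356) = 26674 + 13356 = 40030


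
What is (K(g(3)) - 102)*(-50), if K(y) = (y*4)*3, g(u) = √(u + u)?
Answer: 5100 - 600*√6 ≈ 3630.3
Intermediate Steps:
g(u) = √2*√u (g(u) = √(2*u) = √2*√u)
K(y) = 12*y (K(y) = (4*y)*3 = 12*y)
(K(g(3)) - 102)*(-50) = (12*(√2*√3) - 102)*(-50) = (12*√6 - 102)*(-50) = (-102 + 12*√6)*(-50) = 5100 - 600*√6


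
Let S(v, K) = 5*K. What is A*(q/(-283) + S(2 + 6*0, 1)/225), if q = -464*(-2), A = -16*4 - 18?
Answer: 3401114/12735 ≈ 267.07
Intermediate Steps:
A = -82 (A = -64 - 18 = -82)
q = 928
A*(q/(-283) + S(2 + 6*0, 1)/225) = -82*(928/(-283) + (5*1)/225) = -82*(928*(-1/283) + 5*(1/225)) = -82*(-928/283 + 1/45) = -82*(-41477/12735) = 3401114/12735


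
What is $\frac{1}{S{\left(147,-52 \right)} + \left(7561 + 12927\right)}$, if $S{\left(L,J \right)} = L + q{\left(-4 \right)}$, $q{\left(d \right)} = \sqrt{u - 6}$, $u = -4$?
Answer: $\frac{4127}{85160647} - \frac{i \sqrt{10}}{425803235} \approx 4.8461 \cdot 10^{-5} - 7.4266 \cdot 10^{-9} i$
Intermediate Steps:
$q{\left(d \right)} = i \sqrt{10}$ ($q{\left(d \right)} = \sqrt{-4 - 6} = \sqrt{-10} = i \sqrt{10}$)
$S{\left(L,J \right)} = L + i \sqrt{10}$
$\frac{1}{S{\left(147,-52 \right)} + \left(7561 + 12927\right)} = \frac{1}{\left(147 + i \sqrt{10}\right) + \left(7561 + 12927\right)} = \frac{1}{\left(147 + i \sqrt{10}\right) + 20488} = \frac{1}{20635 + i \sqrt{10}}$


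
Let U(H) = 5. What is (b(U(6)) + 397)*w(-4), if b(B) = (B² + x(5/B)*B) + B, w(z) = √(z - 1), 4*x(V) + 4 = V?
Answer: 1693*I*√5/4 ≈ 946.42*I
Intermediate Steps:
x(V) = -1 + V/4
w(z) = √(-1 + z)
b(B) = B + B² + B*(-1 + 5/(4*B)) (b(B) = (B² + (-1 + (5/B)/4)*B) + B = (B² + (-1 + 5/(4*B))*B) + B = (B² + B*(-1 + 5/(4*B))) + B = B + B² + B*(-1 + 5/(4*B)))
(b(U(6)) + 397)*w(-4) = ((5/4 + 5²) + 397)*√(-1 - 4) = ((5/4 + 25) + 397)*√(-5) = (105/4 + 397)*(I*√5) = 1693*(I*√5)/4 = 1693*I*√5/4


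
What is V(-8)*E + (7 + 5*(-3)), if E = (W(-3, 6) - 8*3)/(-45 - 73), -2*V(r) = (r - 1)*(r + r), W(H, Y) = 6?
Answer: -1120/59 ≈ -18.983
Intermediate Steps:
V(r) = -r*(-1 + r) (V(r) = -(r - 1)*(r + r)/2 = -(-1 + r)*2*r/2 = -r*(-1 + r))
E = 9/59 (E = (6 - 8*3)/(-45 - 73) = (6 - 24)/(-118) = -18*(-1/118) = 9/59 ≈ 0.15254)
V(-8)*E + (7 + 5*(-3)) = -8*(1 - 1*(-8))*(9/59) + (7 + 5*(-3)) = -8*(1 + 8)*(9/59) + (7 - 15) = -8*9*(9/59) - 8 = -72*9/59 - 8 = -648/59 - 8 = -1120/59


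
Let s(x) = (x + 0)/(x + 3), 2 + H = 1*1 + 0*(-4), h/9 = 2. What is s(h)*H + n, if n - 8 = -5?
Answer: 15/7 ≈ 2.1429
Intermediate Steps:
n = 3 (n = 8 - 5 = 3)
h = 18 (h = 9*2 = 18)
H = -1 (H = -2 + (1*1 + 0*(-4)) = -2 + (1 + 0) = -2 + 1 = -1)
s(x) = x/(3 + x)
s(h)*H + n = (18/(3 + 18))*(-1) + 3 = (18/21)*(-1) + 3 = (18*(1/21))*(-1) + 3 = (6/7)*(-1) + 3 = -6/7 + 3 = 15/7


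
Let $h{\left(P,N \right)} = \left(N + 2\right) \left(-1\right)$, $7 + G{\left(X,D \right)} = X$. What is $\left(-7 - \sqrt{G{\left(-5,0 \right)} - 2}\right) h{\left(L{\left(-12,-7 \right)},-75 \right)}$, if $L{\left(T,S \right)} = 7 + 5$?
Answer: $-511 - 73 i \sqrt{14} \approx -511.0 - 273.14 i$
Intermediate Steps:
$G{\left(X,D \right)} = -7 + X$
$L{\left(T,S \right)} = 12$
$h{\left(P,N \right)} = -2 - N$ ($h{\left(P,N \right)} = \left(2 + N\right) \left(-1\right) = -2 - N$)
$\left(-7 - \sqrt{G{\left(-5,0 \right)} - 2}\right) h{\left(L{\left(-12,-7 \right)},-75 \right)} = \left(-7 - \sqrt{\left(-7 - 5\right) - 2}\right) \left(-2 - -75\right) = \left(-7 - \sqrt{-12 - 2}\right) \left(-2 + 75\right) = \left(-7 - \sqrt{-14}\right) 73 = \left(-7 - i \sqrt{14}\right) 73 = -511 - 73 i \sqrt{14}$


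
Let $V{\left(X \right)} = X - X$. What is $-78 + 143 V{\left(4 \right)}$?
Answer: $-78$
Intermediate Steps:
$V{\left(X \right)} = 0$
$-78 + 143 V{\left(4 \right)} = -78 + 143 \cdot 0 = -78 + 0 = -78$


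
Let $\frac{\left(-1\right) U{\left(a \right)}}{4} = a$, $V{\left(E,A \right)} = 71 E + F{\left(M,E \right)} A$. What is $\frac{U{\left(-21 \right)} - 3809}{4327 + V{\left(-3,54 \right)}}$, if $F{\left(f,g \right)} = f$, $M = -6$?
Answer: $- \frac{745}{758} \approx -0.98285$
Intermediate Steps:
$V{\left(E,A \right)} = - 6 A + 71 E$ ($V{\left(E,A \right)} = 71 E - 6 A = - 6 A + 71 E$)
$U{\left(a \right)} = - 4 a$
$\frac{U{\left(-21 \right)} - 3809}{4327 + V{\left(-3,54 \right)}} = \frac{\left(-4\right) \left(-21\right) - 3809}{4327 + \left(\left(-6\right) 54 + 71 \left(-3\right)\right)} = \frac{84 - 3809}{4327 - 537} = - \frac{3725}{4327 - 537} = - \frac{3725}{3790} = \left(-3725\right) \frac{1}{3790} = - \frac{745}{758}$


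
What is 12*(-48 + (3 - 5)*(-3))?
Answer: -504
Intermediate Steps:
12*(-48 + (3 - 5)*(-3)) = 12*(-48 - 2*(-3)) = 12*(-48 + 6) = 12*(-42) = -504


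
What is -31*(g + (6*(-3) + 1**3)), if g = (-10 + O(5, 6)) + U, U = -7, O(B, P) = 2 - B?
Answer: 1147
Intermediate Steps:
g = -20 (g = (-10 + (2 - 1*5)) - 7 = (-10 + (2 - 5)) - 7 = (-10 - 3) - 7 = -13 - 7 = -20)
-31*(g + (6*(-3) + 1**3)) = -31*(-20 + (6*(-3) + 1**3)) = -31*(-20 + (-18 + 1)) = -31*(-20 - 17) = -31*(-37) = 1147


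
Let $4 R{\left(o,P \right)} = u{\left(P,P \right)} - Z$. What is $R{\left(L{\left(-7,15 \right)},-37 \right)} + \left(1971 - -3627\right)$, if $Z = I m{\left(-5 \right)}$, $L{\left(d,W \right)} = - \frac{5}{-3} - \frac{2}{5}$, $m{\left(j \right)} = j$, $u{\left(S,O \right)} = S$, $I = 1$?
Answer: $5590$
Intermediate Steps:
$L{\left(d,W \right)} = \frac{19}{15}$ ($L{\left(d,W \right)} = \left(-5\right) \left(- \frac{1}{3}\right) - \frac{2}{5} = \frac{5}{3} - \frac{2}{5} = \frac{19}{15}$)
$Z = -5$ ($Z = 1 \left(-5\right) = -5$)
$R{\left(o,P \right)} = \frac{5}{4} + \frac{P}{4}$ ($R{\left(o,P \right)} = \frac{P - -5}{4} = \frac{P + 5}{4} = \frac{5 + P}{4} = \frac{5}{4} + \frac{P}{4}$)
$R{\left(L{\left(-7,15 \right)},-37 \right)} + \left(1971 - -3627\right) = \left(\frac{5}{4} + \frac{1}{4} \left(-37\right)\right) + \left(1971 - -3627\right) = \left(\frac{5}{4} - \frac{37}{4}\right) + \left(1971 + 3627\right) = -8 + 5598 = 5590$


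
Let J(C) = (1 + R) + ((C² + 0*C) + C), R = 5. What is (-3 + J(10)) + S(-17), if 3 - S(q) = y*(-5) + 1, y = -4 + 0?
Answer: 95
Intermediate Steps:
J(C) = 6 + C + C² (J(C) = (1 + 5) + ((C² + 0*C) + C) = 6 + ((C² + 0) + C) = 6 + (C² + C) = 6 + (C + C²) = 6 + C + C²)
y = -4
S(q) = -18 (S(q) = 3 - (-4*(-5) + 1) = 3 - (20 + 1) = 3 - 1*21 = 3 - 21 = -18)
(-3 + J(10)) + S(-17) = (-3 + (6 + 10 + 10²)) - 18 = (-3 + (6 + 10 + 100)) - 18 = (-3 + 116) - 18 = 113 - 18 = 95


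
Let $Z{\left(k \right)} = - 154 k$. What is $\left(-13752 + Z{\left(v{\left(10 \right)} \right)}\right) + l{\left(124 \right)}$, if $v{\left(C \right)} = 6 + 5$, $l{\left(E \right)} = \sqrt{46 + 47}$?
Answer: $-15446 + \sqrt{93} \approx -15436.0$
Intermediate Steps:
$l{\left(E \right)} = \sqrt{93}$
$v{\left(C \right)} = 11$
$\left(-13752 + Z{\left(v{\left(10 \right)} \right)}\right) + l{\left(124 \right)} = \left(-13752 - 1694\right) + \sqrt{93} = -15446 + \sqrt{93}$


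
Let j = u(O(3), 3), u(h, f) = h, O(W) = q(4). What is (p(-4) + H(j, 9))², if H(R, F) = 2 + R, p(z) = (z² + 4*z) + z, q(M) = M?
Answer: 4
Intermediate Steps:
O(W) = 4
j = 4
p(z) = z² + 5*z
(p(-4) + H(j, 9))² = (-4*(5 - 4) + (2 + 4))² = (-4*1 + 6)² = (-4 + 6)² = 2² = 4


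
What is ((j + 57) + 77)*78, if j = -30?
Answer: 8112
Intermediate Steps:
((j + 57) + 77)*78 = ((-30 + 57) + 77)*78 = (27 + 77)*78 = 104*78 = 8112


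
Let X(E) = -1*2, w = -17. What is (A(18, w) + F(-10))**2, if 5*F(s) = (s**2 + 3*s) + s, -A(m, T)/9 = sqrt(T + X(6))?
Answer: -1395 - 216*I*sqrt(19) ≈ -1395.0 - 941.52*I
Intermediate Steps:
X(E) = -2
A(m, T) = -9*sqrt(-2 + T) (A(m, T) = -9*sqrt(T - 2) = -9*sqrt(-2 + T))
F(s) = s**2/5 + 4*s/5 (F(s) = ((s**2 + 3*s) + s)/5 = (s**2 + 4*s)/5 = s**2/5 + 4*s/5)
(A(18, w) + F(-10))**2 = (-9*sqrt(-2 - 17) + (1/5)*(-10)*(4 - 10))**2 = (-9*I*sqrt(19) + (1/5)*(-10)*(-6))**2 = (-9*I*sqrt(19) + 12)**2 = (12 - 9*I*sqrt(19))**2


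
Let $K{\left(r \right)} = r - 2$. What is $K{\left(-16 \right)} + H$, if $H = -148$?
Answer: $-166$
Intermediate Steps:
$K{\left(r \right)} = -2 + r$
$K{\left(-16 \right)} + H = \left(-2 - 16\right) - 148 = -18 - 148 = -166$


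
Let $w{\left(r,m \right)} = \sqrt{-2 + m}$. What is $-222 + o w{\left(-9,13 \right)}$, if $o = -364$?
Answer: $-222 - 364 \sqrt{11} \approx -1429.3$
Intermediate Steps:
$-222 + o w{\left(-9,13 \right)} = -222 - 364 \sqrt{-2 + 13} = -222 - 364 \sqrt{11}$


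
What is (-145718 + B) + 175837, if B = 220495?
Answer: 250614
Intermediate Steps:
(-145718 + B) + 175837 = (-145718 + 220495) + 175837 = 74777 + 175837 = 250614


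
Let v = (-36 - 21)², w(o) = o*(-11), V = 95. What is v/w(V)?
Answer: -171/55 ≈ -3.1091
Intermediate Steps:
w(o) = -11*o
v = 3249 (v = (-57)² = 3249)
v/w(V) = 3249/((-11*95)) = 3249/(-1045) = 3249*(-1/1045) = -171/55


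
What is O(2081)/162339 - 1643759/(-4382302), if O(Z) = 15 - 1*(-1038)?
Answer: 90486918769/237139508126 ≈ 0.38158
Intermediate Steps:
O(Z) = 1053 (O(Z) = 15 + 1038 = 1053)
O(2081)/162339 - 1643759/(-4382302) = 1053/162339 - 1643759/(-4382302) = 1053*(1/162339) - 1643759*(-1/4382302) = 351/54113 + 1643759/4382302 = 90486918769/237139508126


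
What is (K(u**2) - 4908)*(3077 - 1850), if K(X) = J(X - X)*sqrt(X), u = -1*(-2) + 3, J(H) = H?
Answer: -6022116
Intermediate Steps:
u = 5 (u = 2 + 3 = 5)
K(X) = 0 (K(X) = (X - X)*sqrt(X) = 0*sqrt(X) = 0)
(K(u**2) - 4908)*(3077 - 1850) = (0 - 4908)*(3077 - 1850) = -4908*1227 = -6022116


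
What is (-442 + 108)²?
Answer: 111556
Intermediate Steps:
(-442 + 108)² = (-334)² = 111556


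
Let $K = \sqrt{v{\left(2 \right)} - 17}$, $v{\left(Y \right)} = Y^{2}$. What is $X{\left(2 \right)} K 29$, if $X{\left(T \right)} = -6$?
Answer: $- 174 i \sqrt{13} \approx - 627.37 i$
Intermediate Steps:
$K = i \sqrt{13}$ ($K = \sqrt{2^{2} - 17} = \sqrt{4 - 17} = \sqrt{-13} = i \sqrt{13} \approx 3.6056 i$)
$X{\left(2 \right)} K 29 = - 6 i \sqrt{13} \cdot 29 = - 174 i \sqrt{13}$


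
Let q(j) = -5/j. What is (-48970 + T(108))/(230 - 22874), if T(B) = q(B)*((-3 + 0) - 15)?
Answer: 293815/135864 ≈ 2.1626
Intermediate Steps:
T(B) = 90/B (T(B) = (-5/B)*((-3 + 0) - 15) = (-5/B)*(-3 - 15) = -5/B*(-18) = 90/B)
(-48970 + T(108))/(230 - 22874) = (-48970 + 90/108)/(230 - 22874) = (-48970 + 90*(1/108))/(-22644) = (-48970 + ⅚)*(-1/22644) = -293815/6*(-1/22644) = 293815/135864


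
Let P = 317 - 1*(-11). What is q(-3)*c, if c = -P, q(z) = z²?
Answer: -2952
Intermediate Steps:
P = 328 (P = 317 + 11 = 328)
c = -328 (c = -1*328 = -328)
q(-3)*c = (-3)²*(-328) = 9*(-328) = -2952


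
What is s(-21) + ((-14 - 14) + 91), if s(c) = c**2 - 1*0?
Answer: 504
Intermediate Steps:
s(c) = c**2 (s(c) = c**2 + 0 = c**2)
s(-21) + ((-14 - 14) + 91) = (-21)**2 + ((-14 - 14) + 91) = 441 + (-28 + 91) = 441 + 63 = 504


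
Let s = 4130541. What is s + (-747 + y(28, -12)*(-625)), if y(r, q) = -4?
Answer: 4132294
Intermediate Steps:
s + (-747 + y(28, -12)*(-625)) = 4130541 + (-747 - 4*(-625)) = 4130541 + (-747 + 2500) = 4130541 + 1753 = 4132294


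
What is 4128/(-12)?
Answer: -344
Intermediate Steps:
4128/(-12) = 4128*(-1/12) = -344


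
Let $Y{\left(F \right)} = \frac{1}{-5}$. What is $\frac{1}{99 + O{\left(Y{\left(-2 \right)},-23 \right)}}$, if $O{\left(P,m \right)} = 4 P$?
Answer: $\frac{5}{491} \approx 0.010183$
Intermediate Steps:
$Y{\left(F \right)} = - \frac{1}{5}$
$\frac{1}{99 + O{\left(Y{\left(-2 \right)},-23 \right)}} = \frac{1}{99 + 4 \left(- \frac{1}{5}\right)} = \frac{1}{99 - \frac{4}{5}} = \frac{1}{\frac{491}{5}} = \frac{5}{491}$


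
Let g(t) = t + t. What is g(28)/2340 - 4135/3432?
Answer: -60793/51480 ≈ -1.1809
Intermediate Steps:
g(t) = 2*t
g(28)/2340 - 4135/3432 = (2*28)/2340 - 4135/3432 = 56*(1/2340) - 4135*1/3432 = 14/585 - 4135/3432 = -60793/51480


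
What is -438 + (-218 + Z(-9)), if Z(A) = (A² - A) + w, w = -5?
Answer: -571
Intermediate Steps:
Z(A) = -5 + A² - A (Z(A) = (A² - A) - 5 = -5 + A² - A)
-438 + (-218 + Z(-9)) = -438 + (-218 + (-5 + (-9)² - 1*(-9))) = -438 + (-218 + (-5 + 81 + 9)) = -438 + (-218 + 85) = -438 - 133 = -571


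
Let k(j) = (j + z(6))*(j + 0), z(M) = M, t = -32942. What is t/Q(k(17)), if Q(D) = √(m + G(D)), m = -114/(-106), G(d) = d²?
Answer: -16471*√17177830/810275 ≈ -84.250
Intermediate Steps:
m = 57/53 (m = -114*(-1/106) = 57/53 ≈ 1.0755)
k(j) = j*(6 + j) (k(j) = (j + 6)*(j + 0) = (6 + j)*j = j*(6 + j))
Q(D) = √(57/53 + D²)
t/Q(k(17)) = -32942*53/√(3021 + 2809*(17*(6 + 17))²) = -32942*53/√(3021 + 2809*(17*23)²) = -32942*53/√(3021 + 2809*391²) = -32942*53/√(3021 + 2809*152881) = -32942*53/√(3021 + 429442729) = -32942*√17177830/1620550 = -16471*√17177830/810275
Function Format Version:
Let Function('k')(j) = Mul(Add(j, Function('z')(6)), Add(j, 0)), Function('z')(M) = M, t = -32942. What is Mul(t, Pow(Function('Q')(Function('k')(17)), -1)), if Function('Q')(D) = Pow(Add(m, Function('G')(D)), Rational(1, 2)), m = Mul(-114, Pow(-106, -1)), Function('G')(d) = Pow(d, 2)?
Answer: Mul(Rational(-16471, 810275), Pow(17177830, Rational(1, 2))) ≈ -84.250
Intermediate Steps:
m = Rational(57, 53) (m = Mul(-114, Rational(-1, 106)) = Rational(57, 53) ≈ 1.0755)
Function('k')(j) = Mul(j, Add(6, j)) (Function('k')(j) = Mul(Add(j, 6), Add(j, 0)) = Mul(Add(6, j), j) = Mul(j, Add(6, j)))
Function('Q')(D) = Pow(Add(Rational(57, 53), Pow(D, 2)), Rational(1, 2))
Mul(t, Pow(Function('Q')(Function('k')(17)), -1)) = Mul(-32942, Pow(Mul(Rational(1, 53), Pow(Add(3021, Mul(2809, Pow(Mul(17, Add(6, 17)), 2))), Rational(1, 2))), -1)) = Mul(-32942, Pow(Mul(Rational(1, 53), Pow(Add(3021, Mul(2809, Pow(Mul(17, 23), 2))), Rational(1, 2))), -1)) = Mul(-32942, Pow(Mul(Rational(1, 53), Pow(Add(3021, Mul(2809, Pow(391, 2))), Rational(1, 2))), -1)) = Mul(-32942, Pow(Mul(Rational(1, 53), Pow(Add(3021, Mul(2809, 152881)), Rational(1, 2))), -1)) = Mul(-32942, Pow(Mul(Rational(1, 53), Pow(Add(3021, 429442729), Rational(1, 2))), -1)) = Mul(-32942, Pow(Mul(Rational(1, 53), Pow(429445750, Rational(1, 2))), -1)) = Mul(-32942, Pow(Mul(Rational(1, 53), Mul(5, Pow(17177830, Rational(1, 2)))), -1)) = Mul(-32942, Pow(Mul(Rational(5, 53), Pow(17177830, Rational(1, 2))), -1)) = Mul(-32942, Mul(Rational(1, 1620550), Pow(17177830, Rational(1, 2)))) = Mul(Rational(-16471, 810275), Pow(17177830, Rational(1, 2)))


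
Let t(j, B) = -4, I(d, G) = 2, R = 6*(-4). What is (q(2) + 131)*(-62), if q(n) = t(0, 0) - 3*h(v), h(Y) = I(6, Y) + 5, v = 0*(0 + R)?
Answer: -6572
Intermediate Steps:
R = -24
v = 0 (v = 0*(0 - 24) = 0*(-24) = 0)
h(Y) = 7 (h(Y) = 2 + 5 = 7)
q(n) = -25 (q(n) = -4 - 3*7 = -4 - 21 = -25)
(q(2) + 131)*(-62) = (-25 + 131)*(-62) = 106*(-62) = -6572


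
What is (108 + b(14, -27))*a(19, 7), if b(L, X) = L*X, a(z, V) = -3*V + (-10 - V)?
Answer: 10260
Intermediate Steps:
a(z, V) = -10 - 4*V
(108 + b(14, -27))*a(19, 7) = (108 + 14*(-27))*(-10 - 4*7) = (108 - 378)*(-10 - 28) = -270*(-38) = 10260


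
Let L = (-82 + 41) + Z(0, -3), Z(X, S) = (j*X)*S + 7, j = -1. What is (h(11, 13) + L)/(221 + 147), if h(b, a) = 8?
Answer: -13/184 ≈ -0.070652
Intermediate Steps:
Z(X, S) = 7 - S*X (Z(X, S) = (-X)*S + 7 = -S*X + 7 = 7 - S*X)
L = -34 (L = (-82 + 41) + (7 - 1*(-3)*0) = -41 + (7 + 0) = -41 + 7 = -34)
(h(11, 13) + L)/(221 + 147) = (8 - 34)/(221 + 147) = -26/368 = -26*1/368 = -13/184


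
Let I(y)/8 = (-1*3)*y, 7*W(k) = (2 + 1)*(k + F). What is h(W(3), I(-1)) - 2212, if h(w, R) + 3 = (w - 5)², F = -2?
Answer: -107511/49 ≈ -2194.1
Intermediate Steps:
W(k) = -6/7 + 3*k/7 (W(k) = ((2 + 1)*(k - 2))/7 = (3*(-2 + k))/7 = (-6 + 3*k)/7 = -6/7 + 3*k/7)
I(y) = -24*y (I(y) = 8*((-1*3)*y) = 8*(-3*y) = -24*y)
h(w, R) = -3 + (-5 + w)² (h(w, R) = -3 + (w - 5)² = -3 + (-5 + w)²)
h(W(3), I(-1)) - 2212 = (-3 + (-5 + (-6/7 + (3/7)*3))²) - 2212 = (-3 + (-5 + (-6/7 + 9/7))²) - 2212 = (-3 + (-5 + 3/7)²) - 2212 = (-3 + (-32/7)²) - 2212 = (-3 + 1024/49) - 2212 = 877/49 - 2212 = -107511/49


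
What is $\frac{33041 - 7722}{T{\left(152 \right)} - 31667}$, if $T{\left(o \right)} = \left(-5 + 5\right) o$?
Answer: $- \frac{25319}{31667} \approx -0.79954$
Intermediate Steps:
$T{\left(o \right)} = 0$ ($T{\left(o \right)} = 0 o = 0$)
$\frac{33041 - 7722}{T{\left(152 \right)} - 31667} = \frac{33041 - 7722}{0 - 31667} = \frac{25319}{-31667} = 25319 \left(- \frac{1}{31667}\right) = - \frac{25319}{31667}$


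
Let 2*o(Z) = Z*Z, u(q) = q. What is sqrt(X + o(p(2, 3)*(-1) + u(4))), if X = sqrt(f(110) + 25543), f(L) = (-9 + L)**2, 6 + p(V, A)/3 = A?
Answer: sqrt(338 + 16*sqrt(2234))/2 ≈ 16.540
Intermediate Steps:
p(V, A) = -18 + 3*A
o(Z) = Z**2/2 (o(Z) = (Z*Z)/2 = Z**2/2)
X = 4*sqrt(2234) (X = sqrt((-9 + 110)**2 + 25543) = sqrt(101**2 + 25543) = sqrt(10201 + 25543) = sqrt(35744) = 4*sqrt(2234) ≈ 189.06)
sqrt(X + o(p(2, 3)*(-1) + u(4))) = sqrt(4*sqrt(2234) + ((-18 + 3*3)*(-1) + 4)**2/2) = sqrt(4*sqrt(2234) + ((-18 + 9)*(-1) + 4)**2/2) = sqrt(4*sqrt(2234) + (-9*(-1) + 4)**2/2) = sqrt(4*sqrt(2234) + (9 + 4)**2/2) = sqrt(4*sqrt(2234) + (1/2)*13**2) = sqrt(4*sqrt(2234) + (1/2)*169) = sqrt(4*sqrt(2234) + 169/2) = sqrt(169/2 + 4*sqrt(2234))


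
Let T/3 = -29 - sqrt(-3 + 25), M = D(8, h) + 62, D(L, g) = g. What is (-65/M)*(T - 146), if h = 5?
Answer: 15145/67 + 195*sqrt(22)/67 ≈ 239.70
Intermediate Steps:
M = 67 (M = 5 + 62 = 67)
T = -87 - 3*sqrt(22) (T = 3*(-29 - sqrt(-3 + 25)) = 3*(-29 - sqrt(22)) = -87 - 3*sqrt(22) ≈ -101.07)
(-65/M)*(T - 146) = (-65/67)*((-87 - 3*sqrt(22)) - 146) = (-65*1/67)*(-233 - 3*sqrt(22)) = -65*(-233 - 3*sqrt(22))/67 = 15145/67 + 195*sqrt(22)/67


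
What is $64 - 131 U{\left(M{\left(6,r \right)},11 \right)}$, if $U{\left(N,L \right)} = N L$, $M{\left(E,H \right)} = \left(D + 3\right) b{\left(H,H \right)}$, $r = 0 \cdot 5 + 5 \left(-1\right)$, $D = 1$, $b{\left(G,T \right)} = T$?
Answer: $28884$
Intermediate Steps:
$r = -5$ ($r = 0 - 5 = -5$)
$M{\left(E,H \right)} = 4 H$ ($M{\left(E,H \right)} = \left(1 + 3\right) H = 4 H$)
$U{\left(N,L \right)} = L N$
$64 - 131 U{\left(M{\left(6,r \right)},11 \right)} = 64 - 131 \cdot 11 \cdot 4 \left(-5\right) = 64 - 131 \cdot 11 \left(-20\right) = 64 - -28820 = 64 + 28820 = 28884$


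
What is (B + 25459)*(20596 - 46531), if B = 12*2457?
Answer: -1424946705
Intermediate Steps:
B = 29484
(B + 25459)*(20596 - 46531) = (29484 + 25459)*(20596 - 46531) = 54943*(-25935) = -1424946705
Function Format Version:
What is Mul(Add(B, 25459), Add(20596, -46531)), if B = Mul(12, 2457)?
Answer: -1424946705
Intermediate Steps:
B = 29484
Mul(Add(B, 25459), Add(20596, -46531)) = Mul(Add(29484, 25459), Add(20596, -46531)) = Mul(54943, -25935) = -1424946705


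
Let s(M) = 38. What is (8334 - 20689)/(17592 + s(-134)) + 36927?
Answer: 130202131/3526 ≈ 36926.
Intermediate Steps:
(8334 - 20689)/(17592 + s(-134)) + 36927 = (8334 - 20689)/(17592 + 38) + 36927 = -12355/17630 + 36927 = -12355*1/17630 + 36927 = -2471/3526 + 36927 = 130202131/3526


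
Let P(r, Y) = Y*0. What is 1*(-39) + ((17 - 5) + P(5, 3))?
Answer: -27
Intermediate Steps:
P(r, Y) = 0
1*(-39) + ((17 - 5) + P(5, 3)) = 1*(-39) + ((17 - 5) + 0) = -39 + (12 + 0) = -39 + 12 = -27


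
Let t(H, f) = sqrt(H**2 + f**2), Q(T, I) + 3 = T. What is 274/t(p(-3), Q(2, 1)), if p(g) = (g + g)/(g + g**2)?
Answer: 137*sqrt(2) ≈ 193.75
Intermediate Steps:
Q(T, I) = -3 + T
p(g) = 2*g/(g + g**2) (p(g) = (2*g)/(g + g**2) = 2*g/(g + g**2))
274/t(p(-3), Q(2, 1)) = 274/(sqrt((2/(1 - 3))**2 + (-3 + 2)**2)) = 274/(sqrt((2/(-2))**2 + (-1)**2)) = 274/(sqrt((2*(-1/2))**2 + 1)) = 274/(sqrt((-1)**2 + 1)) = 274/(sqrt(1 + 1)) = 274/(sqrt(2)) = 274*(sqrt(2)/2) = 137*sqrt(2)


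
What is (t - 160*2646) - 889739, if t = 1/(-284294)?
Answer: -373306167107/284294 ≈ -1.3131e+6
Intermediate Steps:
t = -1/284294 ≈ -3.5175e-6
(t - 160*2646) - 889739 = (-1/284294 - 160*2646) - 889739 = (-1/284294 - 423360) - 889739 = -120358707841/284294 - 889739 = -373306167107/284294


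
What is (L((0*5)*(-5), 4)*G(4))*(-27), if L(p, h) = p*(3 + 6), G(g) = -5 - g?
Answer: 0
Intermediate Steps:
L(p, h) = 9*p (L(p, h) = p*9 = 9*p)
(L((0*5)*(-5), 4)*G(4))*(-27) = ((9*((0*5)*(-5)))*(-5 - 1*4))*(-27) = ((9*(0*(-5)))*(-5 - 4))*(-27) = ((9*0)*(-9))*(-27) = (0*(-9))*(-27) = 0*(-27) = 0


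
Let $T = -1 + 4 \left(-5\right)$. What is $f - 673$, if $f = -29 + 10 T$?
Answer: $-912$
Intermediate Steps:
$T = -21$ ($T = -1 - 20 = -21$)
$f = -239$ ($f = -29 + 10 \left(-21\right) = -29 - 210 = -239$)
$f - 673 = -239 - 673 = -912$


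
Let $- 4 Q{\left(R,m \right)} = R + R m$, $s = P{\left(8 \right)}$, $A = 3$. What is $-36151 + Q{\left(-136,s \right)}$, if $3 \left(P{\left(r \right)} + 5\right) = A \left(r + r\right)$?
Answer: $-35743$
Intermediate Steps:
$P{\left(r \right)} = -5 + 2 r$ ($P{\left(r \right)} = -5 + \frac{3 \left(r + r\right)}{3} = -5 + \frac{3 \cdot 2 r}{3} = -5 + \frac{6 r}{3} = -5 + 2 r$)
$s = 11$ ($s = -5 + 2 \cdot 8 = -5 + 16 = 11$)
$Q{\left(R,m \right)} = - \frac{R}{4} - \frac{R m}{4}$ ($Q{\left(R,m \right)} = - \frac{R + R m}{4} = - \frac{R}{4} - \frac{R m}{4}$)
$-36151 + Q{\left(-136,s \right)} = -36151 - - 34 \left(1 + 11\right) = -36151 - \left(-34\right) 12 = -36151 + 408 = -35743$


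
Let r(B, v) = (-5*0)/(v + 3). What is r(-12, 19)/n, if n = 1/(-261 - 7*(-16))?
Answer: 0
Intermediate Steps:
r(B, v) = 0 (r(B, v) = 0/(3 + v) = 0)
n = -1/149 (n = 1/(-261 + 112) = 1/(-149) = -1/149 ≈ -0.0067114)
r(-12, 19)/n = 0/(-1/149) = 0*(-149) = 0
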